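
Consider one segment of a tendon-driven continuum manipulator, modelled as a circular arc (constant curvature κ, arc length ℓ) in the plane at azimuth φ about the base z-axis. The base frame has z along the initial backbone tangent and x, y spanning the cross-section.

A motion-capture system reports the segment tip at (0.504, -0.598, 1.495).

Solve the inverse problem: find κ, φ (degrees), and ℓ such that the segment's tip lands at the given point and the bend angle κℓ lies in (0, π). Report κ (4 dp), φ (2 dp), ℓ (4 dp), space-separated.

ρ = √(x²+y²) = √(0.504² + -0.598²) = 0.78206
φ = atan2(y, x) mod 360° = atan2(-0.598, 0.504) = 310.1245°
|p|² = ρ² + z² = 0.78206² + 1.495² = 2.84665
κ = 2ρ / |p|² = 2×0.78206 / 2.84665 = 0.54946
θ = 2·atan2(ρ, z) = 2·atan2(0.78206, 1.495) = 0.96394 rad
ℓ = θ/κ = 0.96394/0.54946 = 1.75434

0.5495 310.12 1.7543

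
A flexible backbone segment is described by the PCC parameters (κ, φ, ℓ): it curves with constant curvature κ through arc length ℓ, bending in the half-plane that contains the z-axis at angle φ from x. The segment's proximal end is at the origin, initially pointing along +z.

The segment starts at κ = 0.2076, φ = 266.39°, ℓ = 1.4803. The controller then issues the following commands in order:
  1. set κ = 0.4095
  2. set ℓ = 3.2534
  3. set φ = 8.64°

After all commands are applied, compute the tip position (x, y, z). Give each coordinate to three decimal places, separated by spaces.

1.844 0.280 2.373

initial: κ=0.2076, φ=266.39°, ℓ=1.4803
cmd 1: set κ=0.4095 → (κ,φ,ℓ)=(0.4095,266.39°,1.4803) → tip=(-0.0274,-0.4342,1.3913)
cmd 2: set ℓ=3.2534 → (κ,φ,ℓ)=(0.4095,266.39°,3.2534) → tip=(-0.1174,-1.8613,2.3729)
cmd 3: set φ=8.64° → (κ,φ,ℓ)=(0.4095,8.64°,3.2534) → tip=(1.8439,0.2802,2.3729)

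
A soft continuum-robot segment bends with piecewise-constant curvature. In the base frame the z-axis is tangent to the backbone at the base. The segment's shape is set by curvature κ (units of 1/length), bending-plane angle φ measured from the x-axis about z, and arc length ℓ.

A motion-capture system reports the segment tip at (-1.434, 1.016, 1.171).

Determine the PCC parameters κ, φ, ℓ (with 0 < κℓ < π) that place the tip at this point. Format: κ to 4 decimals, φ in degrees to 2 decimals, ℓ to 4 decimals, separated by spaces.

ρ = √(x²+y²) = √(-1.434² + 1.016²) = 1.75744
φ = atan2(y, x) mod 360° = atan2(1.016, -1.434) = 144.6821°
|p|² = ρ² + z² = 1.75744² + 1.171² = 4.45985
κ = 2ρ / |p|² = 2×1.75744 / 4.45985 = 0.78812
θ = 2·atan2(ρ, z) = 2·atan2(1.75744, 1.171) = 1.96608 rad
ℓ = θ/κ = 1.96608/0.78812 = 2.49466

0.7881 144.68 2.4947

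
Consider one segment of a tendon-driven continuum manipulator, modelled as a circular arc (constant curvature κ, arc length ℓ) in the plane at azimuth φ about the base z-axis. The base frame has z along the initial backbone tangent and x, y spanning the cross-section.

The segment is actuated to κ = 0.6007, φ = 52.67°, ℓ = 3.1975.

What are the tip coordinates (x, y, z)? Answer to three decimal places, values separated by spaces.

1.356 1.778 1.564

θ = κ·ℓ = 0.6007 × 3.1975 = 1.92074 rad
ρ = (1 − cos θ)/κ = (1 − -0.34284)/0.6007 = 2.23546
z = sin θ / κ = 0.93939/0.6007 = 1.56383
x = ρ cos φ = 2.23546 × cos(52.67°) = 1.35560
y = ρ sin φ = 2.23546 × sin(52.67°) = 1.77754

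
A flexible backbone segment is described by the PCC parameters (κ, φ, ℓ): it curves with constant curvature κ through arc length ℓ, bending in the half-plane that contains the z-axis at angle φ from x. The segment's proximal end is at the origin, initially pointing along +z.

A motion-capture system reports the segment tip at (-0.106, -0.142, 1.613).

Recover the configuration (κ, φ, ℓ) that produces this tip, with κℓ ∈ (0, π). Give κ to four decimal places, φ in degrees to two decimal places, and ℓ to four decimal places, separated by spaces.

ρ = √(x²+y²) = √(-0.106² + -0.142²) = 0.17720
φ = atan2(y, x) mod 360° = atan2(-0.142, -0.106) = 233.2594°
|p|² = ρ² + z² = 0.17720² + 1.613² = 2.63317
κ = 2ρ / |p|² = 2×0.17720 / 2.63317 = 0.13459
θ = 2·atan2(ρ, z) = 2·atan2(0.17720, 1.613) = 0.21884 rad
ℓ = θ/κ = 0.21884/0.13459 = 1.62595

0.1346 233.26 1.6259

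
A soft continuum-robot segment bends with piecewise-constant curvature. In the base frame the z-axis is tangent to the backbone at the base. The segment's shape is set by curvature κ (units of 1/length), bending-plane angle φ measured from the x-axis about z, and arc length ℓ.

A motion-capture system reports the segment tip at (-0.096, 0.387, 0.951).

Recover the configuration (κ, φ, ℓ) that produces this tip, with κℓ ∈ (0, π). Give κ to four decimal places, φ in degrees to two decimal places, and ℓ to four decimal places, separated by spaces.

ρ = √(x²+y²) = √(-0.096² + 0.387²) = 0.39873
φ = atan2(y, x) mod 360° = atan2(0.387, -0.096) = 103.9317°
|p|² = ρ² + z² = 0.39873² + 0.951² = 1.06339
κ = 2ρ / |p|² = 2×0.39873 / 1.06339 = 0.74992
θ = 2·atan2(ρ, z) = 2·atan2(0.39873, 0.951) = 0.79402 rad
ℓ = θ/κ = 0.79402/0.74992 = 1.05880

0.7499 103.93 1.0588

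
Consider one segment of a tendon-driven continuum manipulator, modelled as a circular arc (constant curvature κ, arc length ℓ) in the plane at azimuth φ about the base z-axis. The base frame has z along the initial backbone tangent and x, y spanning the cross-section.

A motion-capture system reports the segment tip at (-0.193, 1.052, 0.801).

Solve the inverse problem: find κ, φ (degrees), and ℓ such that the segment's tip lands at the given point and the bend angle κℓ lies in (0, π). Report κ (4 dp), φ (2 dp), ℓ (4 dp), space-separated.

1.1980 100.40 1.5492

ρ = √(x²+y²) = √(-0.193² + 1.052²) = 1.06956
φ = atan2(y, x) mod 360° = atan2(1.052, -0.193) = 100.3959°
|p|² = ρ² + z² = 1.06956² + 0.801² = 1.78555
κ = 2ρ / |p|² = 2×1.06956 / 1.78555 = 1.19801
θ = 2·atan2(ρ, z) = 2·atan2(1.06956, 0.801) = 1.85599 rad
ℓ = θ/κ = 1.85599/1.19801 = 1.54922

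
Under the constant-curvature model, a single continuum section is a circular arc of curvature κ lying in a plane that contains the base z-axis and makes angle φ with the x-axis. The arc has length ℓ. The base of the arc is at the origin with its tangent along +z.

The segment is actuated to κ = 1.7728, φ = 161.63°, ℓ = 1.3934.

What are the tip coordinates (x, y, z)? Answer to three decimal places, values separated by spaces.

-0.954 0.317 0.351

θ = κ·ℓ = 1.7728 × 1.3934 = 2.47022 rad
ρ = (1 − cos θ)/κ = (1 − -0.78297)/1.7728 = 1.00574
z = sin θ / κ = 0.62206/1.7728 = 0.35089
x = ρ cos φ = 1.00574 × cos(161.63°) = -0.95448
y = ρ sin φ = 1.00574 × sin(161.63°) = 0.31696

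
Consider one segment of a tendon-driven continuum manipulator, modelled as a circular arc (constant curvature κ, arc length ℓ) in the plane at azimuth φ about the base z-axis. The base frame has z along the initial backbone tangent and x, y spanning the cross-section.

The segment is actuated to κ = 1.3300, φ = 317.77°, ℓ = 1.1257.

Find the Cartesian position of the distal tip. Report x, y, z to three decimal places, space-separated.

θ = κ·ℓ = 1.3300 × 1.1257 = 1.49718 rad
ρ = (1 − cos θ)/κ = (1 − 0.07355)/1.3300 = 0.69658
z = sin θ / κ = 0.99729/1.3300 = 0.74984
x = ρ cos φ = 0.69658 × cos(317.77°) = 0.51578
y = ρ sin φ = 0.69658 × sin(317.77°) = -0.46818

0.516 -0.468 0.750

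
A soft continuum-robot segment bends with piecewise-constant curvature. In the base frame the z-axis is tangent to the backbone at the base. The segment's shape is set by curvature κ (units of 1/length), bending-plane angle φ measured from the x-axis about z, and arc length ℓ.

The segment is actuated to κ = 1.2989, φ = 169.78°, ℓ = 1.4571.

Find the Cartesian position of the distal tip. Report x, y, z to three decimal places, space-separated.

θ = κ·ℓ = 1.2989 × 1.4571 = 1.89263 rad
ρ = (1 − cos θ)/κ = (1 − -0.31630)/1.2989 = 1.01340
z = sin θ / κ = 0.94866/1.2989 = 0.73035
x = ρ cos φ = 1.01340 × cos(169.78°) = -0.99732
y = ρ sin φ = 1.01340 × sin(169.78°) = 0.17981

-0.997 0.180 0.730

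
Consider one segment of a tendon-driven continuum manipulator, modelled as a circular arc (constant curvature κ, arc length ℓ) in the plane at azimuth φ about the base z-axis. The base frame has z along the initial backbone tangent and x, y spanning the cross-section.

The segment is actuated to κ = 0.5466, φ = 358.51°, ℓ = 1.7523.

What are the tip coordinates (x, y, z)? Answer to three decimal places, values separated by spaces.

0.777 -0.020 1.496

θ = κ·ℓ = 0.5466 × 1.7523 = 0.95781 rad
ρ = (1 − cos θ)/κ = (1 − 0.57531)/0.5466 = 0.77696
z = sin θ / κ = 0.81793/0.5466 = 1.49640
x = ρ cos φ = 0.77696 × cos(358.51°) = 0.77669
y = ρ sin φ = 0.77696 × sin(358.51°) = -0.02020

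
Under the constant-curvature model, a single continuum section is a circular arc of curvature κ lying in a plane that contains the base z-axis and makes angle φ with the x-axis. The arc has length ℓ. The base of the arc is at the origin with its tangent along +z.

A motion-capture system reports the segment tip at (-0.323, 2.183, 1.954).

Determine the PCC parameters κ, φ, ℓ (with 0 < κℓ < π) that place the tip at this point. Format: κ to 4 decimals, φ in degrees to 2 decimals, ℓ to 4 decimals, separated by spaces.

ρ = √(x²+y²) = √(-0.323² + 2.183²) = 2.20677
φ = atan2(y, x) mod 360° = atan2(2.183, -0.323) = 98.4165°
|p|² = ρ² + z² = 2.20677² + 1.954² = 8.68793
κ = 2ρ / |p|² = 2×2.20677 / 8.68793 = 0.50801
θ = 2·atan2(ρ, z) = 2·atan2(2.20677, 1.954) = 1.69215 rad
ℓ = θ/κ = 1.69215/0.50801 = 3.33095

0.5080 98.42 3.3310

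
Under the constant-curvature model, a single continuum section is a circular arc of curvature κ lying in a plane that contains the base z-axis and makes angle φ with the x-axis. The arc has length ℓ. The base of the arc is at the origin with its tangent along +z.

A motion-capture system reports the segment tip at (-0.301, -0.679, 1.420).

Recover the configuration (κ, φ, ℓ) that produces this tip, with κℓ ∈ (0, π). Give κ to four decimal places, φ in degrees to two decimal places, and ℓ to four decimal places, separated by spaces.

0.5784 246.09 1.6663

ρ = √(x²+y²) = √(-0.301² + -0.679²) = 0.74273
φ = atan2(y, x) mod 360° = atan2(-0.679, -0.301) = 246.0923°
|p|² = ρ² + z² = 0.74273² + 1.420² = 2.56804
κ = 2ρ / |p|² = 2×0.74273 / 2.56804 = 0.57844
θ = 2·atan2(ρ, z) = 2·atan2(0.74273, 1.420) = 0.96383 rad
ℓ = θ/κ = 0.96383/0.57844 = 1.66626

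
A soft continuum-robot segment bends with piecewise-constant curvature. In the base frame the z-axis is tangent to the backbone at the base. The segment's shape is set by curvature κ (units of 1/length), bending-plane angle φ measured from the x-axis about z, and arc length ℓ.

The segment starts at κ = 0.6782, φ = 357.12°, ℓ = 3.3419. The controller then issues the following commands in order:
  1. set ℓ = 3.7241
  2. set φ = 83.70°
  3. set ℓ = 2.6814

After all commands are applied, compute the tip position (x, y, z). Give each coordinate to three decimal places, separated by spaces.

initial: κ=0.6782, φ=357.12°, ℓ=3.3419
cmd 1: set ℓ=3.7241 → (κ,φ,ℓ)=(0.6782,357.12°,3.7241) → tip=(2.6747,-0.1346,0.8518)
cmd 2: set φ=83.70° → (κ,φ,ℓ)=(0.6782,83.70°,3.7241) → tip=(0.2939,2.6619,0.8518)
cmd 3: set ℓ=2.6814 → (κ,φ,ℓ)=(0.6782,83.70°,2.6814) → tip=(0.2015,1.8250,1.4295)

0.201 1.825 1.429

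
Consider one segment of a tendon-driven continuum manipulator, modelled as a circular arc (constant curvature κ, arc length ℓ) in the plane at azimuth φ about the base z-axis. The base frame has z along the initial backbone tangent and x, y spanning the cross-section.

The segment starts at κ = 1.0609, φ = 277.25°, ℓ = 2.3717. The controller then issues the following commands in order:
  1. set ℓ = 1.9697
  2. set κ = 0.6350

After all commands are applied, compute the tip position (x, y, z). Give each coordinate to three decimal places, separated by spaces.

0.136 -1.071 1.495

initial: κ=1.0609, φ=277.25°, ℓ=2.3717
cmd 1: set ℓ=1.9697 → (κ,φ,ℓ)=(1.0609,277.25°,1.9697) → tip=(0.1779,-1.3987,0.8185)
cmd 2: set κ=0.6350 → (κ,φ,ℓ)=(0.6350,277.25°,1.9697) → tip=(0.1362,-1.0707,1.4948)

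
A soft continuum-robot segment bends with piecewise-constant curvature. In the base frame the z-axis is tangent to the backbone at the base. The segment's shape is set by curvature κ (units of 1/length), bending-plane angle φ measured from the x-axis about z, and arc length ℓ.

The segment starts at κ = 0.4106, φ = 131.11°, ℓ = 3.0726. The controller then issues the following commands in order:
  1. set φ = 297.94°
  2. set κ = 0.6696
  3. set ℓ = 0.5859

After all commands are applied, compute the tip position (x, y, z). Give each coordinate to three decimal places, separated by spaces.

0.053 -0.100 0.571

initial: κ=0.4106, φ=131.11°, ℓ=3.0726
cmd 1: set φ=297.94° → (κ,φ,ℓ)=(0.4106,297.94°,3.0726) → tip=(0.7939,-1.4969,2.3200)
cmd 2: set κ=0.6696 → (κ,φ,ℓ)=(0.6696,297.94°,3.0726) → tip=(1.0270,-1.9363,1.3201)
cmd 3: set ℓ=0.5859 → (κ,φ,ℓ)=(0.6696,297.94°,0.5859) → tip=(0.0532,-0.1002,0.5710)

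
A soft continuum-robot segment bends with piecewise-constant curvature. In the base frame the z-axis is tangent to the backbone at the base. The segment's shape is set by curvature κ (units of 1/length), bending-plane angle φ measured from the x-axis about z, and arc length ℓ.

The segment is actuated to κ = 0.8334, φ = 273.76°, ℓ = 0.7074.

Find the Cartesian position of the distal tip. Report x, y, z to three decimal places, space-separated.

θ = κ·ℓ = 0.8334 × 0.7074 = 0.58955 rad
ρ = (1 − cos θ)/κ = (1 − 0.83119)/0.8334 = 0.20255
z = sin θ / κ = 0.55598/0.8334 = 0.66713
x = ρ cos φ = 0.20255 × cos(273.76°) = 0.01328
y = ρ sin φ = 0.20255 × sin(273.76°) = -0.20212

0.013 -0.202 0.667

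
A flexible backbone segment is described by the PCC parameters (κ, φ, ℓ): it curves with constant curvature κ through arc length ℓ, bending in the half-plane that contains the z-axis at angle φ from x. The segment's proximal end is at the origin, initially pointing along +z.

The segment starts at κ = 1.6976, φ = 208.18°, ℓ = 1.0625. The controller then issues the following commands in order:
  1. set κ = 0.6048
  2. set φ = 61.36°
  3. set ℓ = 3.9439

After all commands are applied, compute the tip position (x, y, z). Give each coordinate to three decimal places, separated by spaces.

initial: κ=1.6976, φ=208.18°, ℓ=1.0625
cmd 1: set κ=0.6048 → (κ,φ,ℓ)=(0.6048,208.18°,1.0625) → tip=(-0.2907,-0.1557,0.9909)
cmd 2: set φ=61.36° → (κ,φ,ℓ)=(0.6048,61.36°,1.0625) → tip=(0.1581,0.2894,0.9909)
cmd 3: set ℓ=3.9439 → (κ,φ,ℓ)=(0.6048,61.36°,3.9439) → tip=(1.3689,2.5066,1.1347)

1.369 2.507 1.135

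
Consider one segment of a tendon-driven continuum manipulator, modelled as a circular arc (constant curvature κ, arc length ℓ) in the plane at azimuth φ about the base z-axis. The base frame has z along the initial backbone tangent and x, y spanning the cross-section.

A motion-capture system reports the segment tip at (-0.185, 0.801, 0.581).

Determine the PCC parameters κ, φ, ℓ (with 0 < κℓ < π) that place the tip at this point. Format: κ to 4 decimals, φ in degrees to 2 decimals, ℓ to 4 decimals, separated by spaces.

1.6225 103.01 1.1779

ρ = √(x²+y²) = √(-0.185² + 0.801²) = 0.82209
φ = atan2(y, x) mod 360° = atan2(0.801, -0.185) = 103.0051°
|p|² = ρ² + z² = 0.82209² + 0.581² = 1.01339
κ = 2ρ / |p|² = 2×0.82209 / 1.01339 = 1.62245
θ = 2·atan2(ρ, z) = 2·atan2(0.82209, 0.581) = 1.91112 rad
ℓ = θ/κ = 1.91112/1.62245 = 1.17792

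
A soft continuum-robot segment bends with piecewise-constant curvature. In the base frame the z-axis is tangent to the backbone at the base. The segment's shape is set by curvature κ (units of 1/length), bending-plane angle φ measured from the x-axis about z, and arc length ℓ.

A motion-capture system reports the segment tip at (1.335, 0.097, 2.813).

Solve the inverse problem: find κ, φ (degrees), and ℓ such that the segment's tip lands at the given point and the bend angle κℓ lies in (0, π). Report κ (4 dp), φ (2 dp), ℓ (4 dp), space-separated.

0.2759 4.16 3.2200

ρ = √(x²+y²) = √(1.335² + 0.097²) = 1.33852
φ = atan2(y, x) mod 360° = atan2(0.097, 1.335) = 4.1558°
|p|² = ρ² + z² = 1.33852² + 2.813² = 9.70460
κ = 2ρ / |p|² = 2×1.33852 / 9.70460 = 0.27585
θ = 2·atan2(ρ, z) = 2·atan2(1.33852, 2.813) = 0.88826 rad
ℓ = θ/κ = 0.88826/0.27585 = 3.22004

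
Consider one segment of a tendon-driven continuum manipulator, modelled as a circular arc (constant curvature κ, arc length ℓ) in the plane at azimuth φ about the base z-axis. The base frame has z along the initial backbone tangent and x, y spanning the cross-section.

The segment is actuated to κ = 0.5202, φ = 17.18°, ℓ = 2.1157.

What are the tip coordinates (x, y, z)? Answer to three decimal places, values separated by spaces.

1.004 0.311 1.714

θ = κ·ℓ = 0.5202 × 2.1157 = 1.10059 rad
ρ = (1 − cos θ)/κ = (1 − 0.45307)/0.5202 = 1.05138
z = sin θ / κ = 0.89147/0.5202 = 1.71371
x = ρ cos φ = 1.05138 × cos(17.18°) = 1.00447
y = ρ sin φ = 1.05138 × sin(17.18°) = 0.31055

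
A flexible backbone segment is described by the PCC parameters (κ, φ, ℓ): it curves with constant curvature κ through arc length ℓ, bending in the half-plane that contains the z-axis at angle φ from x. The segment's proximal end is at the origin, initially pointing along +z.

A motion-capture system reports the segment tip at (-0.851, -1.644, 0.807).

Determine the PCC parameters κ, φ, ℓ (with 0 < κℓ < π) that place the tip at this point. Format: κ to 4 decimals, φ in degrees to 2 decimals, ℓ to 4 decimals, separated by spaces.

0.9079 242.63 2.5548

ρ = √(x²+y²) = √(-0.851² + -1.644²) = 1.85120
φ = atan2(y, x) mod 360° = atan2(-1.644, -0.851) = 242.6321°
|p|² = ρ² + z² = 1.85120² + 0.807² = 4.07819
κ = 2ρ / |p|² = 2×1.85120 / 4.07819 = 0.90785
θ = 2·atan2(ρ, z) = 2·atan2(1.85120, 0.807) = 2.31940 rad
ℓ = θ/κ = 2.31940/0.90785 = 2.55482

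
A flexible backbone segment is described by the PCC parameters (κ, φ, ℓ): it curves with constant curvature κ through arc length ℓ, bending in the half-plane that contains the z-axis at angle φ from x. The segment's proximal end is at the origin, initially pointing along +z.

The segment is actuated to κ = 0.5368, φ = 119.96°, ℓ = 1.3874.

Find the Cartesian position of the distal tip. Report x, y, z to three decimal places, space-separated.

θ = κ·ℓ = 0.5368 × 1.3874 = 0.74476 rad
ρ = (1 − cos θ)/κ = (1 − 0.73525)/0.5368 = 0.49319
z = sin θ / κ = 0.67779/0.5368 = 1.26265
x = ρ cos φ = 0.49319 × cos(119.96°) = -0.24630
y = ρ sin φ = 0.49319 × sin(119.96°) = 0.42729

-0.246 0.427 1.263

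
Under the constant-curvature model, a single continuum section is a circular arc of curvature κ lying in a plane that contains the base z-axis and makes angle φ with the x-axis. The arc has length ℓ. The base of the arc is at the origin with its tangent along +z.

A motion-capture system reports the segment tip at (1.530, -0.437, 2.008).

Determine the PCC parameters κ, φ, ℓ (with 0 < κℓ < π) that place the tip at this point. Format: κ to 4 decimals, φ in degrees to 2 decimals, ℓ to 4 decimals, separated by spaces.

0.4848 344.06 2.7643

ρ = √(x²+y²) = √(1.530² + -0.437²) = 1.59118
φ = atan2(y, x) mod 360° = atan2(-0.437, 1.530) = 344.0596°
|p|² = ρ² + z² = 1.59118² + 2.008² = 6.56393
κ = 2ρ / |p|² = 2×1.59118 / 6.56393 = 0.48483
θ = 2·atan2(ρ, z) = 2·atan2(1.59118, 2.008) = 1.34021 rad
ℓ = θ/κ = 1.34021/0.48483 = 2.76430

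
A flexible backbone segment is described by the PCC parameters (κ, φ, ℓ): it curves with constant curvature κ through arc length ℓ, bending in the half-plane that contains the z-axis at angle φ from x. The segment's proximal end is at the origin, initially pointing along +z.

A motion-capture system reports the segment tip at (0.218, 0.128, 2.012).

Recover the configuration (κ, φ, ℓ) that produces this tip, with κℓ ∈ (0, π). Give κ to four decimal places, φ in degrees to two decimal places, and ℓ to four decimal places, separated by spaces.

ρ = √(x²+y²) = √(0.218² + 0.128²) = 0.25280
φ = atan2(y, x) mod 360° = atan2(0.128, 0.218) = 30.4196°
|p|² = ρ² + z² = 0.25280² + 2.012² = 4.11205
κ = 2ρ / |p|² = 2×0.25280 / 4.11205 = 0.12296
θ = 2·atan2(ρ, z) = 2·atan2(0.25280, 2.012) = 0.24998 rad
ℓ = θ/κ = 0.24998/0.12296 = 2.03311

0.1230 30.42 2.0331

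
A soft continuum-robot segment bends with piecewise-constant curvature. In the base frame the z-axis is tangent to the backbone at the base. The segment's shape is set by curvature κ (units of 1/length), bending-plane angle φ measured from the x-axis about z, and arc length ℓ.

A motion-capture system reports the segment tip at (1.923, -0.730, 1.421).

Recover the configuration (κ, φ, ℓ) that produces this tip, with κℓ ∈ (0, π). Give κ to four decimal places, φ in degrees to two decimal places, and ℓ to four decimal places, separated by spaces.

0.6582 339.21 2.9360

ρ = √(x²+y²) = √(1.923² + -0.730²) = 2.05690
φ = atan2(y, x) mod 360° = atan2(-0.730, 1.923) = 339.2125°
|p|² = ρ² + z² = 2.05690² + 1.421² = 6.25007
κ = 2ρ / |p|² = 2×2.05690 / 6.25007 = 0.65820
θ = 2·atan2(ρ, z) = 2·atan2(2.05690, 1.421) = 1.93248 rad
ℓ = θ/κ = 1.93248/0.65820 = 2.93601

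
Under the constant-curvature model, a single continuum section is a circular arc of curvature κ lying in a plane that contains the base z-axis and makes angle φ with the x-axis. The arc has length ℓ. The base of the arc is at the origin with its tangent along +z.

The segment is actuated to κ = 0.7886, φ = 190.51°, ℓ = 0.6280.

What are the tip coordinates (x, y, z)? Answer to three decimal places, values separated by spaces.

θ = κ·ℓ = 0.7886 × 0.6280 = 0.49524 rad
ρ = (1 − cos θ)/κ = (1 − 0.87985)/0.7886 = 0.15235
z = sin θ / κ = 0.47524/0.7886 = 0.60264
x = ρ cos φ = 0.15235 × cos(190.51°) = -0.14980
y = ρ sin φ = 0.15235 × sin(190.51°) = -0.02779

-0.150 -0.028 0.603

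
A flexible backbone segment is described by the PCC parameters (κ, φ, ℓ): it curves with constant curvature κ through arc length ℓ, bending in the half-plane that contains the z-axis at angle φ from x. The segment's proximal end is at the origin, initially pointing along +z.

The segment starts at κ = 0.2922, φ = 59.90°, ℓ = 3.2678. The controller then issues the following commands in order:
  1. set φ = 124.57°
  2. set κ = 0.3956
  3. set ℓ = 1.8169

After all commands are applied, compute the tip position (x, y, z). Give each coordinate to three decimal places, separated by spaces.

initial: κ=0.2922, φ=59.90°, ℓ=3.2678
cmd 1: set φ=124.57° → (κ,φ,ℓ)=(0.2922,124.57°,3.2678) → tip=(-0.8200,1.1900,2.7934)
cmd 2: set κ=0.3956 → (κ,φ,ℓ)=(0.3956,124.57°,3.2678) → tip=(-1.0406,1.5101,2.4307)
cmd 3: set ℓ=1.8169 → (κ,φ,ℓ)=(0.3956,124.57°,1.8169) → tip=(-0.3548,0.5149,1.6644)

-0.355 0.515 1.664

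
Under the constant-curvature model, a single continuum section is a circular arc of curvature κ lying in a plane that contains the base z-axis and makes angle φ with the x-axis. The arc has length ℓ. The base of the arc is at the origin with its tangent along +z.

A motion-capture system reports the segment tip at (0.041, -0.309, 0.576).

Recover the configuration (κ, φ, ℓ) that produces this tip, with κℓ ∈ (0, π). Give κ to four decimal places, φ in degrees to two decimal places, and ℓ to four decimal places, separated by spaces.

1.4534 277.56 0.6826

ρ = √(x²+y²) = √(0.041² + -0.309²) = 0.31171
φ = atan2(y, x) mod 360° = atan2(-0.309, 0.041) = 277.5582°
|p|² = ρ² + z² = 0.31171² + 0.576² = 0.42894
κ = 2ρ / |p|² = 2×0.31171 / 0.42894 = 1.45340
θ = 2·atan2(ρ, z) = 2·atan2(0.31171, 0.576) = 0.99206 rad
ℓ = θ/κ = 0.99206/1.45340 = 0.68258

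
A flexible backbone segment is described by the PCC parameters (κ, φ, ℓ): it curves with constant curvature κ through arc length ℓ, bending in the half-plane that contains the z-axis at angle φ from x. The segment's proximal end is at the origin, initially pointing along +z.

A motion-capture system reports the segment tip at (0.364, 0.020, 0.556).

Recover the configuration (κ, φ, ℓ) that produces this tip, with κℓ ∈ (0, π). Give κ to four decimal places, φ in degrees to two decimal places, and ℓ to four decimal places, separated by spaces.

1.6494 3.14 0.7037

ρ = √(x²+y²) = √(0.364² + 0.020²) = 0.36455
φ = atan2(y, x) mod 360° = atan2(0.020, 0.364) = 3.1450°
|p|² = ρ² + z² = 0.36455² + 0.556² = 0.44203
κ = 2ρ / |p|² = 2×0.36455 / 0.44203 = 1.64942
θ = 2·atan2(ρ, z) = 2·atan2(0.36455, 0.556) = 1.16069 rad
ℓ = θ/κ = 1.16069/1.64942 = 0.70370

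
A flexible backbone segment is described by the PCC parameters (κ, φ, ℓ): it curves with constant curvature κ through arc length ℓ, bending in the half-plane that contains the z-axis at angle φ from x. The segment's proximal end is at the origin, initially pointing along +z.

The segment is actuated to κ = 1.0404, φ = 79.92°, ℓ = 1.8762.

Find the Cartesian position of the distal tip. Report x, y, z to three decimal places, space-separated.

0.231 1.298 0.892

θ = κ·ℓ = 1.0404 × 1.8762 = 1.95200 rad
ρ = (1 − cos θ)/κ = (1 − -0.37204)/1.0404 = 1.31876
z = sin θ / κ = 0.92822/1.0404 = 0.89217
x = ρ cos φ = 1.31876 × cos(79.92°) = 0.23081
y = ρ sin φ = 1.31876 × sin(79.92°) = 1.29840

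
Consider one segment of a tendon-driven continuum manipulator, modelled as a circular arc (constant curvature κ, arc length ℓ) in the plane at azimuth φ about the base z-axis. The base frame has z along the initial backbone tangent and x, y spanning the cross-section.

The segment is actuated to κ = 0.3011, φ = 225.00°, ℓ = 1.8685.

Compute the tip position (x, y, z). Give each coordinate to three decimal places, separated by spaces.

θ = κ·ℓ = 0.3011 × 1.8685 = 0.56261 rad
ρ = (1 − cos θ)/κ = (1 − 0.84587)/0.3011 = 0.51190
z = sin θ / κ = 0.53339/0.3011 = 1.77148
x = ρ cos φ = 0.51190 × cos(225.00°) = -0.36196
y = ρ sin φ = 0.51190 × sin(225.00°) = -0.36196

-0.362 -0.362 1.771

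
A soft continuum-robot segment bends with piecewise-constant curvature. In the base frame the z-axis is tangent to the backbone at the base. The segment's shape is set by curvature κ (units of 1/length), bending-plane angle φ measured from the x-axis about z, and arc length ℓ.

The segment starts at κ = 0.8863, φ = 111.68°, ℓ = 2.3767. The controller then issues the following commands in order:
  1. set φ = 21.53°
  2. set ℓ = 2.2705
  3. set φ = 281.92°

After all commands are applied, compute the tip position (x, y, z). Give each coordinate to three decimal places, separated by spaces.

initial: κ=0.8863, φ=111.68°, ℓ=2.3767
cmd 1: set φ=21.53° → (κ,φ,ℓ)=(0.8863,21.53°,2.3767) → tip=(1.5853,0.6254,0.9702)
cmd 2: set ℓ=2.2705 → (κ,φ,ℓ)=(0.8863,21.53°,2.2705) → tip=(1.4981,0.5910,1.0201)
cmd 3: set φ=281.92° → (κ,φ,ℓ)=(0.8863,281.92°,2.2705) → tip=(0.3326,-1.5757,1.0201)

0.333 -1.576 1.020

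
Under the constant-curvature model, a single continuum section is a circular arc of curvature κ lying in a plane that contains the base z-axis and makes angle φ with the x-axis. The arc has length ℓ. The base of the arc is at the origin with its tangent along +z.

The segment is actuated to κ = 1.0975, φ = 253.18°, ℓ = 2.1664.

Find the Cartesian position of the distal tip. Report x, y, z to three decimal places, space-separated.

θ = κ·ℓ = 1.0975 × 2.1664 = 2.37762 rad
ρ = (1 − cos θ)/κ = (1 − -0.72210)/1.0975 = 1.56911
z = sin θ / κ = 0.69179/1.0975 = 0.63033
x = ρ cos φ = 1.56911 × cos(253.18°) = -0.45405
y = ρ sin φ = 1.56911 × sin(253.18°) = -1.50198

-0.454 -1.502 0.630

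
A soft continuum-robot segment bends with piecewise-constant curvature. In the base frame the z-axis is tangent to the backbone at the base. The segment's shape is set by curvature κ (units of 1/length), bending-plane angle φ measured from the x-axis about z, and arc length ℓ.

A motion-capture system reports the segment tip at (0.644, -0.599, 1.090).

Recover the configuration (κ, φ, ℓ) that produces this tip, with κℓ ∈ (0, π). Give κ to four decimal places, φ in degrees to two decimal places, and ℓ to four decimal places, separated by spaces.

0.8967 317.07 1.5143

ρ = √(x²+y²) = √(0.644² + -0.599²) = 0.87951
φ = atan2(y, x) mod 360° = atan2(-0.599, 0.644) = 317.0734°
|p|² = ρ² + z² = 0.87951² + 1.090² = 1.96164
κ = 2ρ / |p|² = 2×0.87951 / 1.96164 = 0.89671
θ = 2·atan2(ρ, z) = 2·atan2(0.87951, 1.090) = 1.35786 rad
ℓ = θ/κ = 1.35786/0.89671 = 1.51426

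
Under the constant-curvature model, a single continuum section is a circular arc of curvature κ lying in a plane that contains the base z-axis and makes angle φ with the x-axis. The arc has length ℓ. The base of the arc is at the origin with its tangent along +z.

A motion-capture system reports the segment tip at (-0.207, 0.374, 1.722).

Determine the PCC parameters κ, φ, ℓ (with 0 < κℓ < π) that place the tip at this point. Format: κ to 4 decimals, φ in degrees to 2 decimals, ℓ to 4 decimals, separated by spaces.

0.2716 118.96 1.7919

ρ = √(x²+y²) = √(-0.207² + 0.374²) = 0.42746
φ = atan2(y, x) mod 360° = atan2(0.374, -0.207) = 118.9635°
|p|² = ρ² + z² = 0.42746² + 1.722² = 3.14801
κ = 2ρ / |p|² = 2×0.42746 / 3.14801 = 0.27158
θ = 2·atan2(ρ, z) = 2·atan2(0.42746, 1.722) = 0.48664 rad
ℓ = θ/κ = 0.48664/0.27158 = 1.79189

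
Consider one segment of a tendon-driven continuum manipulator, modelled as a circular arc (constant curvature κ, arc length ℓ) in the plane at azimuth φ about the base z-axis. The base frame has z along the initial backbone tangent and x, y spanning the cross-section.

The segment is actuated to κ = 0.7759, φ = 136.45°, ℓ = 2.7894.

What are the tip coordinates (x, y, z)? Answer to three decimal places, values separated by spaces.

-1.457 1.385 1.068

θ = κ·ℓ = 0.7759 × 2.7894 = 2.16430 rad
ρ = (1 − cos θ)/κ = (1 − -0.55927)/0.7759 = 2.00962
z = sin θ / κ = 0.82899/0.7759 = 1.06842
x = ρ cos φ = 2.00962 × cos(136.45°) = -1.45652
y = ρ sin φ = 2.00962 × sin(136.45°) = 1.38460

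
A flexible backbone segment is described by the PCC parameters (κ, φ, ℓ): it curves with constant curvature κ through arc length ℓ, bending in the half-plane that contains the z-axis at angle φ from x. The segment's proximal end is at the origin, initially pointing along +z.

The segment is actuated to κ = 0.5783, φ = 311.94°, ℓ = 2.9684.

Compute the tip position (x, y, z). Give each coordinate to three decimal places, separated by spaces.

θ = κ·ℓ = 0.5783 × 2.9684 = 1.71663 rad
ρ = (1 − cos θ)/κ = (1 − -0.14531)/0.5783 = 1.98048
z = sin θ / κ = 0.98939/0.5783 = 1.71085
x = ρ cos φ = 1.98048 × cos(311.94°) = 1.32366
y = ρ sin φ = 1.98048 × sin(311.94°) = -1.47317

1.324 -1.473 1.711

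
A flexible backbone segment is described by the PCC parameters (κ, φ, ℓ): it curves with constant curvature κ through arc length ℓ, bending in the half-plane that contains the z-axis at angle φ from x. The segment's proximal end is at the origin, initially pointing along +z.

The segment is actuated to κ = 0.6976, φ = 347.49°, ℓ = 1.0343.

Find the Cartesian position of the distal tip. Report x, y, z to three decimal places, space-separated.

θ = κ·ℓ = 0.6976 × 1.0343 = 0.72153 rad
ρ = (1 − cos θ)/κ = (1 − 0.75080)/0.6976 = 0.35723
z = sin θ / κ = 0.66053/0.6976 = 0.94686
x = ρ cos φ = 0.35723 × cos(347.49°) = 0.34875
y = ρ sin φ = 0.35723 × sin(347.49°) = -0.07738

0.349 -0.077 0.947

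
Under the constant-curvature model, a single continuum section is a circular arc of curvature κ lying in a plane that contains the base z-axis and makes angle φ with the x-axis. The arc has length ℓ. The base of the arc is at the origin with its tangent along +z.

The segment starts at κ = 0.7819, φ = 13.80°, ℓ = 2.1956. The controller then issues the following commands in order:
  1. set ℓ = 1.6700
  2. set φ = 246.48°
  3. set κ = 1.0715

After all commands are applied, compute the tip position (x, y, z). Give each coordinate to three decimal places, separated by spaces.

initial: κ=0.7819, φ=13.80°, ℓ=2.1956
cmd 1: set ℓ=1.6700 → (κ,φ,ℓ)=(0.7819,13.80°,1.6700) → tip=(0.9167,0.2252,1.2343)
cmd 2: set φ=246.48° → (κ,φ,ℓ)=(0.7819,246.48°,1.6700) → tip=(-0.3767,-0.8655,1.2343)
cmd 3: set κ=1.0715 → (κ,φ,ℓ)=(1.0715,246.48°,1.6700) → tip=(-0.4532,-1.0413,0.9111)

-0.453 -1.041 0.911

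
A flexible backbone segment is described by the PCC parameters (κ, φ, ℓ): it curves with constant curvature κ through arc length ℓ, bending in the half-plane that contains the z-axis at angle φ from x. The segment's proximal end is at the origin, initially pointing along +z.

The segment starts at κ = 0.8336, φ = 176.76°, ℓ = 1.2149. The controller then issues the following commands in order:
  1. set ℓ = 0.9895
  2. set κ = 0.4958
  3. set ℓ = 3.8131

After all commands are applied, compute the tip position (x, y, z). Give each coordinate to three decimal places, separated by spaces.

initial: κ=0.8336, φ=176.76°, ℓ=1.2149
cmd 1: set ℓ=0.9895 → (κ,φ,ℓ)=(0.8336,176.76°,0.9895) → tip=(-0.3849,0.0218,0.8811)
cmd 2: set κ=0.4958 → (κ,φ,ℓ)=(0.4958,176.76°,0.9895) → tip=(-0.2375,0.0134,0.9503)
cmd 3: set ℓ=3.8131 → (κ,φ,ℓ)=(0.4958,176.76°,3.8131) → tip=(-2.6467,0.1498,1.9147)

-2.647 0.150 1.915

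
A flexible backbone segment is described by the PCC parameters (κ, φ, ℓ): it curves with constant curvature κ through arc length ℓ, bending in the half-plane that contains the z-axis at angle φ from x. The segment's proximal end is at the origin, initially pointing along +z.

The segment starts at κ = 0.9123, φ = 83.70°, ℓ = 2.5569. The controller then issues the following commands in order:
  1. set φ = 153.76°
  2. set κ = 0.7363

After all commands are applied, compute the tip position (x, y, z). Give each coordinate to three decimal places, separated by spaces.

-1.592 0.785 1.293

initial: κ=0.9123, φ=83.70°, ℓ=2.5569
cmd 1: set φ=153.76° → (κ,φ,ℓ)=(0.9123,153.76°,2.5569) → tip=(-1.6618,0.8192,0.7931)
cmd 2: set κ=0.7363 → (κ,φ,ℓ)=(0.7363,153.76°,2.5569) → tip=(-1.5919,0.7847,1.2926)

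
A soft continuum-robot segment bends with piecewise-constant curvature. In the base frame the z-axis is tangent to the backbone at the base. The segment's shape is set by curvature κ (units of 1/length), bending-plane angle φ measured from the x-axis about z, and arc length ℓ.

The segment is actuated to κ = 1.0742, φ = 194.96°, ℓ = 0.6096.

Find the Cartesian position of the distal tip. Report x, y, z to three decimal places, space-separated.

-0.186 -0.050 0.567

θ = κ·ℓ = 1.0742 × 0.6096 = 0.65483 rad
ρ = (1 − cos θ)/κ = (1 − 0.79315)/1.0742 = 0.19256
z = sin θ / κ = 0.60903/1.0742 = 0.56696
x = ρ cos φ = 0.19256 × cos(194.96°) = -0.18604
y = ρ sin φ = 0.19256 × sin(194.96°) = -0.04971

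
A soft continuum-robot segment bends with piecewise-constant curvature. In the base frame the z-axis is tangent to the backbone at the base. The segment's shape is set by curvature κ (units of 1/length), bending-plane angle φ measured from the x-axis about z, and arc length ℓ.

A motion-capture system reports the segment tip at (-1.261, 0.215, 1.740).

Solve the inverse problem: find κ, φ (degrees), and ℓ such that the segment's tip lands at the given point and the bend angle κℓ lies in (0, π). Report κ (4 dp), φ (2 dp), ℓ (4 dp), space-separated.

0.5485 170.32 2.3114

ρ = √(x²+y²) = √(-1.261² + 0.215²) = 1.27920
φ = atan2(y, x) mod 360° = atan2(0.215, -1.261) = 170.3241°
|p|² = ρ² + z² = 1.27920² + 1.740² = 4.66395
κ = 2ρ / |p|² = 2×1.27920 / 4.66395 = 0.54855
θ = 2·atan2(ρ, z) = 2·atan2(1.27920, 1.740) = 1.26789 rad
ℓ = θ/κ = 1.26789/0.54855 = 2.31135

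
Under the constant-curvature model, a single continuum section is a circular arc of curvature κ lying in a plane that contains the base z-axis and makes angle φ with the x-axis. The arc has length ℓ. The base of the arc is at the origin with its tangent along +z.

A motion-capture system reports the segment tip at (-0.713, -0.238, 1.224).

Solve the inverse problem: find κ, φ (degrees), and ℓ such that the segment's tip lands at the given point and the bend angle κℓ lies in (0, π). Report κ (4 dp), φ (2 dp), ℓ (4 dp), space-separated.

ρ = √(x²+y²) = √(-0.713² + -0.238²) = 0.75167
φ = atan2(y, x) mod 360° = atan2(-0.238, -0.713) = 198.4591°
|p|² = ρ² + z² = 0.75167² + 1.224² = 2.06319
κ = 2ρ / |p|² = 2×0.75167 / 2.06319 = 0.72865
θ = 2·atan2(ρ, z) = 2·atan2(0.75167, 1.224) = 1.10146 rad
ℓ = θ/κ = 1.10146/0.72865 = 1.51164

0.7287 198.46 1.5116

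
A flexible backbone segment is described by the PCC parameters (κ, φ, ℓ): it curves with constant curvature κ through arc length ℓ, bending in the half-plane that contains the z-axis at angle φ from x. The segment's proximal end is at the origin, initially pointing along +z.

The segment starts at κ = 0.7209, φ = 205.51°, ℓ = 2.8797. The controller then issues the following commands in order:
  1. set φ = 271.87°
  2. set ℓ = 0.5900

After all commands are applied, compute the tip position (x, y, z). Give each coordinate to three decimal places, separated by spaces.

initial: κ=0.7209, φ=205.51°, ℓ=2.8797
cmd 1: set φ=271.87° → (κ,φ,ℓ)=(0.7209,271.87°,2.8797) → tip=(0.0672,-2.0574,1.2139)
cmd 2: set ℓ=0.5900 → (κ,φ,ℓ)=(0.7209,271.87°,0.5900) → tip=(0.0040,-0.1235,0.5724)

0.004 -0.124 0.572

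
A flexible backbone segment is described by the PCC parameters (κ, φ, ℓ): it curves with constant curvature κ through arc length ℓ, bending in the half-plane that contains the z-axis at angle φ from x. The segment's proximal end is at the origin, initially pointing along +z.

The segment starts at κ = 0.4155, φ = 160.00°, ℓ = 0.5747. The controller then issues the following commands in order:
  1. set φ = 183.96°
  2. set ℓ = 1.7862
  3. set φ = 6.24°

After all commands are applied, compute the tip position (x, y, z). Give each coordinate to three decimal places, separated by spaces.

0.629 0.069 1.627

initial: κ=0.4155, φ=160.00°, ℓ=0.5747
cmd 1: set φ=183.96° → (κ,φ,ℓ)=(0.4155,183.96°,0.5747) → tip=(-0.0681,-0.0047,0.5693)
cmd 2: set ℓ=1.7862 → (κ,φ,ℓ)=(0.4155,183.96°,1.7862) → tip=(-0.6314,-0.0437,1.6267)
cmd 3: set φ=6.24° → (κ,φ,ℓ)=(0.4155,6.24°,1.7862) → tip=(0.6292,0.0688,1.6267)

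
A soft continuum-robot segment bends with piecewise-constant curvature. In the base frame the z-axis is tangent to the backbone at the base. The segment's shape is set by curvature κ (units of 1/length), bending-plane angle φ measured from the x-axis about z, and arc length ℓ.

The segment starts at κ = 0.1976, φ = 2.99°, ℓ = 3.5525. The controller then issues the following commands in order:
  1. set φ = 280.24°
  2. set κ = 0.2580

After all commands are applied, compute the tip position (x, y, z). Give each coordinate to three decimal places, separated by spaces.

0.270 -1.493 3.076

initial: κ=0.1976, φ=2.99°, ℓ=3.5525
cmd 1: set φ=280.24° → (κ,φ,ℓ)=(0.1976,280.24°,3.5525) → tip=(0.2127,-1.1775,3.2678)
cmd 2: set κ=0.2580 → (κ,φ,ℓ)=(0.2580,280.24°,3.5525) → tip=(0.2697,-1.4930,3.0756)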